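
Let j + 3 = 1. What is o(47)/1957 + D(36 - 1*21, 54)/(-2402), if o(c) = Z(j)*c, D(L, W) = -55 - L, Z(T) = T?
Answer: -44399/2350357 ≈ -0.018890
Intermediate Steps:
j = -2 (j = -3 + 1 = -2)
o(c) = -2*c
o(47)/1957 + D(36 - 1*21, 54)/(-2402) = -2*47/1957 + (-55 - (36 - 1*21))/(-2402) = -94*1/1957 + (-55 - (36 - 21))*(-1/2402) = -94/1957 + (-55 - 1*15)*(-1/2402) = -94/1957 + (-55 - 15)*(-1/2402) = -94/1957 - 70*(-1/2402) = -94/1957 + 35/1201 = -44399/2350357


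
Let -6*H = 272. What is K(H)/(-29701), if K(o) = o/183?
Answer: 136/16305849 ≈ 8.3406e-6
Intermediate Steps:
H = -136/3 (H = -⅙*272 = -136/3 ≈ -45.333)
K(o) = o/183 (K(o) = o*(1/183) = o/183)
K(H)/(-29701) = ((1/183)*(-136/3))/(-29701) = -136/549*(-1/29701) = 136/16305849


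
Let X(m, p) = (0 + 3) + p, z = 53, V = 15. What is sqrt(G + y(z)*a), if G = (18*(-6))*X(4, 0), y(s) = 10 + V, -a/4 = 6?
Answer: 2*I*sqrt(231) ≈ 30.397*I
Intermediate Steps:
a = -24 (a = -4*6 = -24)
X(m, p) = 3 + p
y(s) = 25 (y(s) = 10 + 15 = 25)
G = -324 (G = (18*(-6))*(3 + 0) = -108*3 = -324)
sqrt(G + y(z)*a) = sqrt(-324 + 25*(-24)) = sqrt(-324 - 600) = sqrt(-924) = 2*I*sqrt(231)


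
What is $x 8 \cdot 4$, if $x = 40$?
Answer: $1280$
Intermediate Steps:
$x 8 \cdot 4 = 40 \cdot 8 \cdot 4 = 320 \cdot 4 = 1280$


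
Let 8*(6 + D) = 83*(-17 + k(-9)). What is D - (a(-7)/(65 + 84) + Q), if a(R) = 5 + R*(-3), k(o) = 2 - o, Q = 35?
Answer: -61641/596 ≈ -103.42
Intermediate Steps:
a(R) = 5 - 3*R
D = -273/4 (D = -6 + (83*(-17 + (2 - 1*(-9))))/8 = -6 + (83*(-17 + (2 + 9)))/8 = -6 + (83*(-17 + 11))/8 = -6 + (83*(-6))/8 = -6 + (⅛)*(-498) = -6 - 249/4 = -273/4 ≈ -68.250)
D - (a(-7)/(65 + 84) + Q) = -273/4 - ((5 - 3*(-7))/(65 + 84) + 35) = -273/4 - ((5 + 21)/149 + 35) = -273/4 - ((1/149)*26 + 35) = -273/4 - (26/149 + 35) = -273/4 - 1*5241/149 = -273/4 - 5241/149 = -61641/596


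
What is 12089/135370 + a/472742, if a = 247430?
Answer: 19604788569/31997542270 ≈ 0.61270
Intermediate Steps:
12089/135370 + a/472742 = 12089/135370 + 247430/472742 = 12089*(1/135370) + 247430*(1/472742) = 12089/135370 + 123715/236371 = 19604788569/31997542270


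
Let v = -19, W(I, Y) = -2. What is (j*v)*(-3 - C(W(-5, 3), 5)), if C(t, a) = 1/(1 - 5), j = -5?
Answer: -1045/4 ≈ -261.25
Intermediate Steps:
C(t, a) = -¼ (C(t, a) = 1/(-4) = -¼)
(j*v)*(-3 - C(W(-5, 3), 5)) = (-5*(-19))*(-3 - 1*(-¼)) = 95*(-3 + ¼) = 95*(-11/4) = -1045/4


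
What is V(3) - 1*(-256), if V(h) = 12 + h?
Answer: 271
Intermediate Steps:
V(3) - 1*(-256) = (12 + 3) - 1*(-256) = 15 + 256 = 271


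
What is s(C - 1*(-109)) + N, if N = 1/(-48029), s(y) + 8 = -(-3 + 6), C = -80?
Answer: -528320/48029 ≈ -11.000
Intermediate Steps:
s(y) = -11 (s(y) = -8 - (-3 + 6) = -8 - 1*3 = -8 - 3 = -11)
N = -1/48029 ≈ -2.0821e-5
s(C - 1*(-109)) + N = -11 - 1/48029 = -528320/48029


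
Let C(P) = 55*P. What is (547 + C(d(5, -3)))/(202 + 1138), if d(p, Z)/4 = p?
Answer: 1647/1340 ≈ 1.2291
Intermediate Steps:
d(p, Z) = 4*p
(547 + C(d(5, -3)))/(202 + 1138) = (547 + 55*(4*5))/(202 + 1138) = (547 + 55*20)/1340 = (547 + 1100)*(1/1340) = 1647*(1/1340) = 1647/1340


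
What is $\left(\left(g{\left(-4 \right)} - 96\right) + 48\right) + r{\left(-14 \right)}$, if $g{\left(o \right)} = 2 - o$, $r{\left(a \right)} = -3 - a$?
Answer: $-31$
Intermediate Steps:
$\left(\left(g{\left(-4 \right)} - 96\right) + 48\right) + r{\left(-14 \right)} = \left(\left(\left(2 - -4\right) - 96\right) + 48\right) - -11 = \left(\left(\left(2 + 4\right) - 96\right) + 48\right) + \left(-3 + 14\right) = \left(\left(6 - 96\right) + 48\right) + 11 = \left(-90 + 48\right) + 11 = -42 + 11 = -31$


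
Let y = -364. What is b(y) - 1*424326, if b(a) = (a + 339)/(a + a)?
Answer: -308909303/728 ≈ -4.2433e+5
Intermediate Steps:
b(a) = (339 + a)/(2*a) (b(a) = (339 + a)/((2*a)) = (339 + a)*(1/(2*a)) = (339 + a)/(2*a))
b(y) - 1*424326 = (½)*(339 - 364)/(-364) - 1*424326 = (½)*(-1/364)*(-25) - 424326 = 25/728 - 424326 = -308909303/728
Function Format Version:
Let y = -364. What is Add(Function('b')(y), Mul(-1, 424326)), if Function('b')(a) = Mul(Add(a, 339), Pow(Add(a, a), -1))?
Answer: Rational(-308909303, 728) ≈ -4.2433e+5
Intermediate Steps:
Function('b')(a) = Mul(Rational(1, 2), Pow(a, -1), Add(339, a)) (Function('b')(a) = Mul(Add(339, a), Pow(Mul(2, a), -1)) = Mul(Add(339, a), Mul(Rational(1, 2), Pow(a, -1))) = Mul(Rational(1, 2), Pow(a, -1), Add(339, a)))
Add(Function('b')(y), Mul(-1, 424326)) = Add(Mul(Rational(1, 2), Pow(-364, -1), Add(339, -364)), Mul(-1, 424326)) = Add(Mul(Rational(1, 2), Rational(-1, 364), -25), -424326) = Add(Rational(25, 728), -424326) = Rational(-308909303, 728)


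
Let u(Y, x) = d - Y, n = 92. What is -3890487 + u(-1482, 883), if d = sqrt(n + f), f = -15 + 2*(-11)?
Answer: -3889005 + sqrt(55) ≈ -3.8890e+6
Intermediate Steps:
f = -37 (f = -15 - 22 = -37)
d = sqrt(55) (d = sqrt(92 - 37) = sqrt(55) ≈ 7.4162)
u(Y, x) = sqrt(55) - Y
-3890487 + u(-1482, 883) = -3890487 + (sqrt(55) - 1*(-1482)) = -3890487 + (sqrt(55) + 1482) = -3890487 + (1482 + sqrt(55)) = -3889005 + sqrt(55)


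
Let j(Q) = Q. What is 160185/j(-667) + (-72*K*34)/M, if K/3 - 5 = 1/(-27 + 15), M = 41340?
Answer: -553844328/2297815 ≈ -241.03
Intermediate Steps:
K = 59/4 (K = 15 + 3/(-27 + 15) = 15 + 3/(-12) = 15 + 3*(-1/12) = 15 - ¼ = 59/4 ≈ 14.750)
160185/j(-667) + (-72*K*34)/M = 160185/(-667) + (-72*59/4*34)/41340 = 160185*(-1/667) - 1062*34*(1/41340) = -160185/667 - 36108*1/41340 = -160185/667 - 3009/3445 = -553844328/2297815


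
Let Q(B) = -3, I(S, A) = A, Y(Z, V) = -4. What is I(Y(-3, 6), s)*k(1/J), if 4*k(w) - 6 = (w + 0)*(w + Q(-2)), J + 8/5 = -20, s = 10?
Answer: 358145/23328 ≈ 15.353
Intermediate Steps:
J = -108/5 (J = -8/5 - 20 = -108/5 ≈ -21.600)
k(w) = 3/2 + w*(-3 + w)/4 (k(w) = 3/2 + ((w + 0)*(w - 3))/4 = 3/2 + (w*(-3 + w))/4 = 3/2 + w*(-3 + w)/4)
I(Y(-3, 6), s)*k(1/J) = 10*(3/2 - 3/(4*(-108/5)) + (1/(-108/5))**2/4) = 10*(3/2 - 3/4*(-5/108) + (-5/108)**2/4) = 10*(3/2 + 5/144 + (1/4)*(25/11664)) = 10*(3/2 + 5/144 + 25/46656) = 10*(71629/46656) = 358145/23328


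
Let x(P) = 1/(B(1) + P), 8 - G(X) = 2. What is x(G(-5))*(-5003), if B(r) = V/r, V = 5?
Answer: -5003/11 ≈ -454.82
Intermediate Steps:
B(r) = 5/r
G(X) = 6 (G(X) = 8 - 1*2 = 8 - 2 = 6)
x(P) = 1/(5 + P) (x(P) = 1/(5/1 + P) = 1/(5*1 + P) = 1/(5 + P))
x(G(-5))*(-5003) = -5003/(5 + 6) = -5003/11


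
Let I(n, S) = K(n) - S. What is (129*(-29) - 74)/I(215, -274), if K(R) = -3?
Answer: -3815/271 ≈ -14.077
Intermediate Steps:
I(n, S) = -3 - S
(129*(-29) - 74)/I(215, -274) = (129*(-29) - 74)/(-3 - 1*(-274)) = (-3741 - 74)/(-3 + 274) = -3815/271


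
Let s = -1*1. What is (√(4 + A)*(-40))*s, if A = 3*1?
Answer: 40*√7 ≈ 105.83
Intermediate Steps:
A = 3
s = -1
(√(4 + A)*(-40))*s = (√(4 + 3)*(-40))*(-1) = (√7*(-40))*(-1) = -40*√7*(-1) = 40*√7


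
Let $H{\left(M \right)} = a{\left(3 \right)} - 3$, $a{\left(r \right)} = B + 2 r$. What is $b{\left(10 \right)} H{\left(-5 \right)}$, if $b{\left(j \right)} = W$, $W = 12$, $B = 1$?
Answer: $48$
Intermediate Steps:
$a{\left(r \right)} = 1 + 2 r$
$b{\left(j \right)} = 12$
$H{\left(M \right)} = 4$ ($H{\left(M \right)} = \left(1 + 2 \cdot 3\right) - 3 = \left(1 + 6\right) - 3 = 7 - 3 = 4$)
$b{\left(10 \right)} H{\left(-5 \right)} = 12 \cdot 4 = 48$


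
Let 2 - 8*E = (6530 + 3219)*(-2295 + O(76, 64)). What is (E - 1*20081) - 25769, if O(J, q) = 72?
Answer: 21305229/8 ≈ 2.6632e+6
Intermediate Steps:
E = 21672029/8 (E = ¼ - (6530 + 3219)*(-2295 + 72)/8 = ¼ - 9749*(-2223)/8 = ¼ - ⅛*(-21672027) = ¼ + 21672027/8 = 21672029/8 ≈ 2.7090e+6)
(E - 1*20081) - 25769 = (21672029/8 - 1*20081) - 25769 = (21672029/8 - 20081) - 25769 = 21511381/8 - 25769 = 21305229/8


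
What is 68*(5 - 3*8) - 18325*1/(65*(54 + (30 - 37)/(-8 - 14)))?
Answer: -4030370/3107 ≈ -1297.2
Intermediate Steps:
68*(5 - 3*8) - 18325*1/(65*(54 + (30 - 37)/(-8 - 14))) = 68*(5 - 24) - 18325*1/(65*(54 - 7/(-22))) = 68*(-19) - 18325*1/(65*(54 - 7*(-1/22))) = -1292 - 18325*1/(65*(54 + 7/22)) = -1292 - 18325/((1195/22)*65) = -1292 - 18325/77675/22 = -1292 - 18325*22/77675 = -1292 - 16126/3107 = -4030370/3107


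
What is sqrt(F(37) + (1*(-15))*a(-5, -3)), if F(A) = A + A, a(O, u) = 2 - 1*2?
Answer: sqrt(74) ≈ 8.6023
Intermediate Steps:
a(O, u) = 0 (a(O, u) = 2 - 2 = 0)
F(A) = 2*A
sqrt(F(37) + (1*(-15))*a(-5, -3)) = sqrt(2*37 + (1*(-15))*0) = sqrt(74 - 15*0) = sqrt(74 + 0) = sqrt(74)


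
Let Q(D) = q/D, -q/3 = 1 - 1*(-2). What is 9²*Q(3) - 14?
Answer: -257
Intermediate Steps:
q = -9 (q = -3*(1 - 1*(-2)) = -3*(1 + 2) = -3*3 = -9)
Q(D) = -9/D
9²*Q(3) - 14 = 9²*(-9/3) - 14 = 81*(-9*⅓) - 14 = 81*(-3) - 14 = -243 - 14 = -257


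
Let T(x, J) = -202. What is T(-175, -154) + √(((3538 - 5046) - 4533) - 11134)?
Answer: -202 + 5*I*√687 ≈ -202.0 + 131.05*I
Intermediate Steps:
T(-175, -154) + √(((3538 - 5046) - 4533) - 11134) = -202 + √(((3538 - 5046) - 4533) - 11134) = -202 + √((-1508 - 4533) - 11134) = -202 + √(-6041 - 11134) = -202 + √(-17175) = -202 + 5*I*√687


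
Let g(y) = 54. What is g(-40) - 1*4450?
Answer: -4396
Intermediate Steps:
g(-40) - 1*4450 = 54 - 1*4450 = 54 - 4450 = -4396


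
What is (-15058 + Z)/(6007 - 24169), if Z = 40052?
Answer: -12497/9081 ≈ -1.3762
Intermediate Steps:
(-15058 + Z)/(6007 - 24169) = (-15058 + 40052)/(6007 - 24169) = 24994/(-18162) = 24994*(-1/18162) = -12497/9081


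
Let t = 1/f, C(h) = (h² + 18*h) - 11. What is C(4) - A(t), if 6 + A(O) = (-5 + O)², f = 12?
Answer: 8471/144 ≈ 58.826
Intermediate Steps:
C(h) = -11 + h² + 18*h
t = 1/12 ≈ 0.083333
A(O) = -6 + (-5 + O)²
C(4) - A(t) = (-11 + 4² + 18*4) - (-6 + (-5 + 1/12)²) = (-11 + 16 + 72) - (-6 + (-59/12)²) = 77 - (-6 + 3481/144) = 77 - 1*2617/144 = 77 - 2617/144 = 8471/144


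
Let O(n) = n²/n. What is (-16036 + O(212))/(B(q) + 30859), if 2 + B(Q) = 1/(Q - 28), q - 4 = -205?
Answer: -905924/1766563 ≈ -0.51282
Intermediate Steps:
q = -201 (q = 4 - 205 = -201)
B(Q) = -2 + 1/(-28 + Q) (B(Q) = -2 + 1/(Q - 28) = -2 + 1/(-28 + Q))
O(n) = n
(-16036 + O(212))/(B(q) + 30859) = (-16036 + 212)/((57 - 2*(-201))/(-28 - 201) + 30859) = -15824/((57 + 402)/(-229) + 30859) = -15824/(-1/229*459 + 30859) = -15824/(-459/229 + 30859) = -15824/7066252/229 = -15824*229/7066252 = -905924/1766563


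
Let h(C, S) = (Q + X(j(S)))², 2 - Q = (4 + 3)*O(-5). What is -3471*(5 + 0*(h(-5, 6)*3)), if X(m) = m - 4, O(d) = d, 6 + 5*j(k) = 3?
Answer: -17355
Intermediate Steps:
j(k) = -⅗ (j(k) = -6/5 + (⅕)*3 = -6/5 + ⅗ = -⅗)
X(m) = -4 + m
Q = 37 (Q = 2 - (4 + 3)*(-5) = 2 - 7*(-5) = 2 - 1*(-35) = 2 + 35 = 37)
h(C, S) = 26244/25 (h(C, S) = (37 + (-4 - ⅗))² = (37 - 23/5)² = (162/5)² = 26244/25)
-3471*(5 + 0*(h(-5, 6)*3)) = -3471*(5 + 0*((26244/25)*3)) = -3471*(5 + 0*(78732/25)) = -3471*(5 + 0) = -3471*5 = -17355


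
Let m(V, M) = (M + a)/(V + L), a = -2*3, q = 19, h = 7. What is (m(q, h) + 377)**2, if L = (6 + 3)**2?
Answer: 1421365401/10000 ≈ 1.4214e+5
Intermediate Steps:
a = -6
L = 81 (L = 9**2 = 81)
m(V, M) = (-6 + M)/(81 + V) (m(V, M) = (M - 6)/(V + 81) = (-6 + M)/(81 + V))
(m(q, h) + 377)**2 = ((-6 + 7)/(81 + 19) + 377)**2 = (1/100 + 377)**2 = (37701/100)**2 = 1421365401/10000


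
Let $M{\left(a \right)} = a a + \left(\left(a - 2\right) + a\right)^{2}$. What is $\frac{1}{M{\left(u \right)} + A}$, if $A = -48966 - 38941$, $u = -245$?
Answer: $\frac{1}{214182} \approx 4.6689 \cdot 10^{-6}$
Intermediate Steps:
$M{\left(a \right)} = a^{2} + \left(-2 + 2 a\right)^{2}$ ($M{\left(a \right)} = a^{2} + \left(\left(a - 2\right) + a\right)^{2} = a^{2} + \left(\left(-2 + a\right) + a\right)^{2} = a^{2} + \left(-2 + 2 a\right)^{2}$)
$A = -87907$ ($A = -48966 - 38941 = -87907$)
$\frac{1}{M{\left(u \right)} + A} = \frac{1}{\left(\left(-245\right)^{2} + 4 \left(-1 - 245\right)^{2}\right) - 87907} = \frac{1}{\left(60025 + 4 \left(-246\right)^{2}\right) - 87907} = \frac{1}{\left(60025 + 4 \cdot 60516\right) - 87907} = \frac{1}{\left(60025 + 242064\right) - 87907} = \frac{1}{302089 - 87907} = \frac{1}{214182}$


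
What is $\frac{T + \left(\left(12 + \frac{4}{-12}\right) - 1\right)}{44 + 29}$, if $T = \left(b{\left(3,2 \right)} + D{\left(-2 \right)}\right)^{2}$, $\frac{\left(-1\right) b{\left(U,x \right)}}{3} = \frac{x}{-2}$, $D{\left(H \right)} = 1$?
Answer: $\frac{80}{219} \approx 0.3653$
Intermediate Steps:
$b{\left(U,x \right)} = \frac{3 x}{2}$ ($b{\left(U,x \right)} = - 3 \frac{x}{-2} = - 3 x \left(- \frac{1}{2}\right) = - 3 \left(- \frac{x}{2}\right) = \frac{3 x}{2}$)
$T = 16$ ($T = \left(\frac{3}{2} \cdot 2 + 1\right)^{2} = \left(3 + 1\right)^{2} = 4^{2} = 16$)
$\frac{T + \left(\left(12 + \frac{4}{-12}\right) - 1\right)}{44 + 29} = \frac{16 + \left(\left(12 + \frac{4}{-12}\right) - 1\right)}{44 + 29} = \frac{16 + \left(\left(12 + 4 \left(- \frac{1}{12}\right)\right) - 1\right)}{73} = \left(16 + \left(\left(12 - \frac{1}{3}\right) - 1\right)\right) \frac{1}{73} = \left(16 + \left(\frac{35}{3} - 1\right)\right) \frac{1}{73} = \left(16 + \frac{32}{3}\right) \frac{1}{73} = \frac{80}{3} \cdot \frac{1}{73} = \frac{80}{219}$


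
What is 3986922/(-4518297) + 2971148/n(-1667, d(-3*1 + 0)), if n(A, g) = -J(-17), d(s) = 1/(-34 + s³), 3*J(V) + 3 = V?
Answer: 3356125628869/7530495 ≈ 4.4567e+5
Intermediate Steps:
J(V) = -1 + V/3
n(A, g) = 20/3 (n(A, g) = -(-1 + (⅓)*(-17)) = -(-1 - 17/3) = -1*(-20/3) = 20/3)
3986922/(-4518297) + 2971148/n(-1667, d(-3*1 + 0)) = 3986922/(-4518297) + 2971148/(20/3) = 3986922*(-1/4518297) + 2971148*(3/20) = -1328974/1506099 + 2228361/5 = 3356125628869/7530495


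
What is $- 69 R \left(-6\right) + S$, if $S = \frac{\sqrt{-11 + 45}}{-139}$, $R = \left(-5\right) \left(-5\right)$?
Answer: $10350 - \frac{\sqrt{34}}{139} \approx 10350.0$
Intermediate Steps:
$R = 25$
$S = - \frac{\sqrt{34}}{139}$ ($S = \sqrt{34} \left(- \frac{1}{139}\right) = - \frac{\sqrt{34}}{139} \approx -0.041949$)
$- 69 R \left(-6\right) + S = - 69 \cdot 25 \left(-6\right) - \frac{\sqrt{34}}{139} = \left(-69\right) \left(-150\right) - \frac{\sqrt{34}}{139} = 10350 - \frac{\sqrt{34}}{139}$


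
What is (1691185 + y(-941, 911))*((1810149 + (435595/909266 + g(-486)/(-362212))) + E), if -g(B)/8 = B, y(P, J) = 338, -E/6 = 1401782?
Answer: -919287460278172010774313/82336764098 ≈ -1.1165e+13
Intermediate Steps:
E = -8410692 (E = -6*1401782 = -8410692)
g(B) = -8*B
(1691185 + y(-941, 911))*((1810149 + (435595/909266 + g(-486)/(-362212))) + E) = (1691185 + 338)*((1810149 + (435595/909266 - 8*(-486)/(-362212))) - 8410692) = 1691523*((1810149 + (435595*(1/909266) + 3888*(-1/362212))) - 8410692) = 1691523*((1810149 + (435595/909266 - 972/90553)) - 8410692) = 1691523*((1810149 + 38560627483/82336764098) - 8410692) = 1691523*(149041849755858085/82336764098 - 8410692) = 1691523*(-543467313349077731/82336764098) = -919287460278172010774313/82336764098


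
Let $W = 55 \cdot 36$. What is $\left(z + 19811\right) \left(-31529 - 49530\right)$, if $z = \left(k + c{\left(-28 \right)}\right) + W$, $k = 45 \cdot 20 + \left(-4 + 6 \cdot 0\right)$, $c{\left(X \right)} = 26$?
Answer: $-1841093067$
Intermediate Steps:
$W = 1980$
$k = 896$ ($k = 900 + \left(-4 + 0\right) = 900 - 4 = 896$)
$z = 2902$ ($z = \left(896 + 26\right) + 1980 = 922 + 1980 = 2902$)
$\left(z + 19811\right) \left(-31529 - 49530\right) = \left(2902 + 19811\right) \left(-31529 - 49530\right) = 22713 \left(-81059\right) = -1841093067$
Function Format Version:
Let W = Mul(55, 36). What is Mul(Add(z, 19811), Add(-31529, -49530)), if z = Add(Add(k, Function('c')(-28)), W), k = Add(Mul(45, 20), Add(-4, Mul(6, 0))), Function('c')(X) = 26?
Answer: -1841093067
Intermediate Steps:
W = 1980
k = 896 (k = Add(900, Add(-4, 0)) = Add(900, -4) = 896)
z = 2902 (z = Add(Add(896, 26), 1980) = Add(922, 1980) = 2902)
Mul(Add(z, 19811), Add(-31529, -49530)) = Mul(Add(2902, 19811), Add(-31529, -49530)) = Mul(22713, -81059) = -1841093067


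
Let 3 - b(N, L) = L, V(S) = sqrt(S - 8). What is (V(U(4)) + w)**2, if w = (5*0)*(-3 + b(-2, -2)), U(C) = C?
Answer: -4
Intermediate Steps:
V(S) = sqrt(-8 + S)
b(N, L) = 3 - L
w = 0 (w = (5*0)*(-3 + (3 - 1*(-2))) = 0*(-3 + (3 + 2)) = 0*(-3 + 5) = 0*2 = 0)
(V(U(4)) + w)**2 = (sqrt(-8 + 4) + 0)**2 = (sqrt(-4) + 0)**2 = (2*I + 0)**2 = (2*I)**2 = -4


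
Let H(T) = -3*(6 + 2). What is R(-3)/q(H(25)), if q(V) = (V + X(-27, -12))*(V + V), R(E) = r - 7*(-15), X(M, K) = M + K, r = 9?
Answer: 19/504 ≈ 0.037698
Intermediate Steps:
H(T) = -24 (H(T) = -3*8 = -24)
X(M, K) = K + M
R(E) = 114 (R(E) = 9 - 7*(-15) = 9 + 105 = 114)
q(V) = 2*V*(-39 + V) (q(V) = (V + (-12 - 27))*(V + V) = (V - 39)*(2*V) = (-39 + V)*(2*V) = 2*V*(-39 + V))
R(-3)/q(H(25)) = 114/((2*(-24)*(-39 - 24))) = 114/((2*(-24)*(-63))) = 114/3024 = 114*(1/3024) = 19/504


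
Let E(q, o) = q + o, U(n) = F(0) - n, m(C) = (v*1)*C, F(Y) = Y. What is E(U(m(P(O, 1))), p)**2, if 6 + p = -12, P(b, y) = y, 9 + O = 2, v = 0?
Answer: 324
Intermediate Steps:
O = -7 (O = -9 + 2 = -7)
m(C) = 0 (m(C) = (0*1)*C = 0*C = 0)
U(n) = -n (U(n) = 0 - n = -n)
p = -18 (p = -6 - 12 = -18)
E(q, o) = o + q
E(U(m(P(O, 1))), p)**2 = (-18 - 1*0)**2 = (-18 + 0)**2 = (-18)**2 = 324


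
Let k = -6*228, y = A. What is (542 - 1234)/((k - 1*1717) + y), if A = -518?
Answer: 692/3603 ≈ 0.19206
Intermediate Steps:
y = -518
k = -1368
(542 - 1234)/((k - 1*1717) + y) = (542 - 1234)/((-1368 - 1*1717) - 518) = -692/((-1368 - 1717) - 518) = -692/(-3085 - 518) = -692/(-3603) = -692*(-1/3603) = 692/3603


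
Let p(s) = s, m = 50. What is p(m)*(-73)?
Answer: -3650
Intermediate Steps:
p(m)*(-73) = 50*(-73) = -3650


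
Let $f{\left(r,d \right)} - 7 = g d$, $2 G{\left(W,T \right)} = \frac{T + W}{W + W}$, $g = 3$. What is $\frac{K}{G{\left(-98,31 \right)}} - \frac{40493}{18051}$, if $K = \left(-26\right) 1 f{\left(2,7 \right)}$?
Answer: $- \frac{5154035207}{1209417} \approx -4261.6$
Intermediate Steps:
$G{\left(W,T \right)} = \frac{T + W}{4 W}$ ($G{\left(W,T \right)} = \frac{\left(T + W\right) \frac{1}{W + W}}{2} = \frac{\left(T + W\right) \frac{1}{2 W}}{2} = \frac{\frac{1}{2} \frac{1}{W} \left(T + W\right)}{2} = \frac{T + W}{4 W}$)
$f{\left(r,d \right)} = 7 + 3 d$
$K = -728$ ($K = \left(-26\right) 1 \left(7 + 3 \cdot 7\right) = - 26 \left(7 + 21\right) = \left(-26\right) 28 = -728$)
$\frac{K}{G{\left(-98,31 \right)}} - \frac{40493}{18051} = - \frac{728}{\frac{1}{4} \frac{1}{-98} \left(31 - 98\right)} - \frac{40493}{18051} = - \frac{728}{\frac{1}{4} \left(- \frac{1}{98}\right) \left(-67\right)} - \frac{40493}{18051} = - \frac{728}{\frac{67}{392}} - \frac{40493}{18051} = \left(-728\right) \frac{392}{67} - \frac{40493}{18051} = - \frac{285376}{67} - \frac{40493}{18051} = - \frac{5154035207}{1209417}$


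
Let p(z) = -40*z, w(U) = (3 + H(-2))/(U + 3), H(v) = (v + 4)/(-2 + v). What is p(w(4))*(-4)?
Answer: 400/7 ≈ 57.143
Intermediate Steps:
H(v) = (4 + v)/(-2 + v)
w(U) = 5/(2*(3 + U)) (w(U) = (3 + (4 - 2)/(-2 - 2))/(U + 3) = (3 + 2/(-4))/(3 + U) = (3 - ¼*2)/(3 + U) = (3 - ½)/(3 + U) = 5/(2*(3 + U)))
p(w(4))*(-4) = -100/(3 + 4)*(-4) = -100/7*(-4) = 400/7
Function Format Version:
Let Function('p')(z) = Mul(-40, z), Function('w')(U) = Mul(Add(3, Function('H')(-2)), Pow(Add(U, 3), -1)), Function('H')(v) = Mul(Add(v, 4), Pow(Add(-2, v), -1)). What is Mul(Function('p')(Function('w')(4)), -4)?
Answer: Rational(400, 7) ≈ 57.143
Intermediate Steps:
Function('H')(v) = Mul(Pow(Add(-2, v), -1), Add(4, v)) (Function('H')(v) = Mul(Add(4, v), Pow(Add(-2, v), -1)) = Mul(Pow(Add(-2, v), -1), Add(4, v)))
Function('w')(U) = Mul(Rational(5, 2), Pow(Add(3, U), -1)) (Function('w')(U) = Mul(Add(3, Mul(Pow(Add(-2, -2), -1), Add(4, -2))), Pow(Add(U, 3), -1)) = Mul(Add(3, Mul(Pow(-4, -1), 2)), Pow(Add(3, U), -1)) = Mul(Add(3, Mul(Rational(-1, 4), 2)), Pow(Add(3, U), -1)) = Mul(Add(3, Rational(-1, 2)), Pow(Add(3, U), -1)) = Mul(Rational(5, 2), Pow(Add(3, U), -1)))
Mul(Function('p')(Function('w')(4)), -4) = Mul(Mul(-40, Mul(Rational(5, 2), Pow(Add(3, 4), -1))), -4) = Mul(Mul(-40, Mul(Rational(5, 2), Pow(7, -1))), -4) = Mul(Mul(-40, Mul(Rational(5, 2), Rational(1, 7))), -4) = Mul(Mul(-40, Rational(5, 14)), -4) = Mul(Rational(-100, 7), -4) = Rational(400, 7)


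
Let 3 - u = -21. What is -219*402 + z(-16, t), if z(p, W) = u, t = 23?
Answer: -88014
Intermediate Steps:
u = 24 (u = 3 - 1*(-21) = 3 + 21 = 24)
z(p, W) = 24
-219*402 + z(-16, t) = -219*402 + 24 = -88038 + 24 = -88014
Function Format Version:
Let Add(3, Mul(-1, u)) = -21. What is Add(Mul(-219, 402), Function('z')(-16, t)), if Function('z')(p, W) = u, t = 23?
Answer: -88014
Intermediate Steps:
u = 24 (u = Add(3, Mul(-1, -21)) = Add(3, 21) = 24)
Function('z')(p, W) = 24
Add(Mul(-219, 402), Function('z')(-16, t)) = Add(Mul(-219, 402), 24) = Add(-88038, 24) = -88014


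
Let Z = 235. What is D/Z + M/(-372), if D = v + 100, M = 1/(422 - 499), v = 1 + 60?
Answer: 4611919/6731340 ≈ 0.68514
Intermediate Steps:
v = 61
M = -1/77 (M = 1/(-77) = -1/77 ≈ -0.012987)
D = 161 (D = 61 + 100 = 161)
D/Z + M/(-372) = 161/235 - 1/77/(-372) = 161*(1/235) - 1/77*(-1/372) = 161/235 + 1/28644 = 4611919/6731340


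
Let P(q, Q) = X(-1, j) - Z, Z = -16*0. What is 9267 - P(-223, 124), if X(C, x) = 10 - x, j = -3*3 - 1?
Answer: 9247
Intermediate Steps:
j = -10 (j = -9 - 1 = -10)
Z = 0
P(q, Q) = 20 (P(q, Q) = (10 - 1*(-10)) - 1*0 = (10 + 10) + 0 = 20 + 0 = 20)
9267 - P(-223, 124) = 9267 - 1*20 = 9267 - 20 = 9247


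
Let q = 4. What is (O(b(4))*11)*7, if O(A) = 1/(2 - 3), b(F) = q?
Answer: -77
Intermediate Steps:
b(F) = 4
O(A) = -1 (O(A) = 1/(-1) = -1)
(O(b(4))*11)*7 = -1*11*7 = -11*7 = -77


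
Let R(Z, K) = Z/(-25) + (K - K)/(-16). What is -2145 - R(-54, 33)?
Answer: -53679/25 ≈ -2147.2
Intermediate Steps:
R(Z, K) = -Z/25 (R(Z, K) = Z*(-1/25) + 0*(-1/16) = -Z/25 + 0 = -Z/25)
-2145 - R(-54, 33) = -2145 - (-1)*(-54)/25 = -2145 - 1*54/25 = -2145 - 54/25 = -53679/25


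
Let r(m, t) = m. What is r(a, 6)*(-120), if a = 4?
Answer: -480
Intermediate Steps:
r(a, 6)*(-120) = 4*(-120) = -480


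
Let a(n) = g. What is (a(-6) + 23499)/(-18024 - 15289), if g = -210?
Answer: -3327/4759 ≈ -0.69910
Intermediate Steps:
a(n) = -210
(a(-6) + 23499)/(-18024 - 15289) = (-210 + 23499)/(-18024 - 15289) = 23289/(-33313) = 23289*(-1/33313) = -3327/4759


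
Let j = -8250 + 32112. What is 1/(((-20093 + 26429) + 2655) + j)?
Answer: 1/32853 ≈ 3.0439e-5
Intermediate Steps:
j = 23862
1/(((-20093 + 26429) + 2655) + j) = 1/(((-20093 + 26429) + 2655) + 23862) = 1/((6336 + 2655) + 23862) = 1/(8991 + 23862) = 1/32853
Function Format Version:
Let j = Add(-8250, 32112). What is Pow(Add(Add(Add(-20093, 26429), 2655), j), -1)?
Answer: Rational(1, 32853) ≈ 3.0439e-5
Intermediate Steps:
j = 23862
Pow(Add(Add(Add(-20093, 26429), 2655), j), -1) = Pow(Add(Add(Add(-20093, 26429), 2655), 23862), -1) = Pow(Add(Add(6336, 2655), 23862), -1) = Pow(Add(8991, 23862), -1) = Pow(32853, -1) = Rational(1, 32853)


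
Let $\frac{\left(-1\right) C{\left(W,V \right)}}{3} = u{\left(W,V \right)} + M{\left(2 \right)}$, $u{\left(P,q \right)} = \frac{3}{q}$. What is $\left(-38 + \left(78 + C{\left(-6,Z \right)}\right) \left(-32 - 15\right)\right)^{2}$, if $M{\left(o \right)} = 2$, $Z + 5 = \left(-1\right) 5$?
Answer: $\frac{1200137449}{100} \approx 1.2001 \cdot 10^{7}$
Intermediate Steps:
$Z = -10$ ($Z = -5 - 5 = -10$)
$C{\left(W,V \right)} = -6 - \frac{9}{V}$ ($C{\left(W,V \right)} = - 3 \left(\frac{3}{V} + 2\right) = - 3 \left(2 + \frac{3}{V}\right) = -6 - \frac{9}{V}$)
$\left(-38 + \left(78 + C{\left(-6,Z \right)}\right) \left(-32 - 15\right)\right)^{2} = \left(-38 + \left(78 - \left(6 + \frac{9}{-10}\right)\right) \left(-32 - 15\right)\right)^{2} = \left(-38 + \left(78 - \frac{51}{10}\right) \left(-47\right)\right)^{2} = \left(-38 + \frac{729}{10} \left(-47\right)\right)^{2} = \left(-38 - \frac{34263}{10}\right)^{2} = \left(- \frac{34643}{10}\right)^{2} = \frac{1200137449}{100}$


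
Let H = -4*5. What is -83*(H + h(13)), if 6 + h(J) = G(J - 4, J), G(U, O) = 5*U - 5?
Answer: -1162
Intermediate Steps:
H = -20
G(U, O) = -5 + 5*U
h(J) = -31 + 5*J (h(J) = -6 + (-5 + 5*(J - 4)) = -6 + (-5 + 5*(-4 + J)) = -6 + (-5 + (-20 + 5*J)) = -6 + (-25 + 5*J) = -31 + 5*J)
-83*(H + h(13)) = -83*(-20 + (-31 + 5*13)) = -83*(-20 + (-31 + 65)) = -83*(-20 + 34) = -83*14 = -1162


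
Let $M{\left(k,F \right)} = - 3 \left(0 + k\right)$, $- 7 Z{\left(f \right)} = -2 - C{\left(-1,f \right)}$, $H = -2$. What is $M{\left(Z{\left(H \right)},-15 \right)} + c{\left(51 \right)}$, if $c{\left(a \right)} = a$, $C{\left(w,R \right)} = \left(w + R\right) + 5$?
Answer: $\frac{345}{7} \approx 49.286$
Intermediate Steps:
$C{\left(w,R \right)} = 5 + R + w$ ($C{\left(w,R \right)} = \left(R + w\right) + 5 = 5 + R + w$)
$Z{\left(f \right)} = \frac{6}{7} + \frac{f}{7}$ ($Z{\left(f \right)} = - \frac{-2 - \left(5 + f - 1\right)}{7} = - \frac{-2 - \left(4 + f\right)}{7} = - \frac{-6 - f}{7} = \frac{6}{7} + \frac{f}{7}$)
$M{\left(k,F \right)} = - 3 k$
$M{\left(Z{\left(H \right)},-15 \right)} + c{\left(51 \right)} = - 3 \left(\frac{6}{7} + \frac{1}{7} \left(-2\right)\right) + 51 = - 3 \left(\frac{6}{7} - \frac{2}{7}\right) + 51 = \left(-3\right) \frac{4}{7} + 51 = - \frac{12}{7} + 51 = \frac{345}{7}$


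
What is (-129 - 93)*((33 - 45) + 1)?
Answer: 2442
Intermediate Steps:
(-129 - 93)*((33 - 45) + 1) = -222*(-12 + 1) = -222*(-11) = 2442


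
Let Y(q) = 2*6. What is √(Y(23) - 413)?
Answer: I*√401 ≈ 20.025*I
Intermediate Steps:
Y(q) = 12
√(Y(23) - 413) = √(12 - 413) = √(-401) = I*√401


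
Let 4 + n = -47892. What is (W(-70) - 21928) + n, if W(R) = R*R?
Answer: -64924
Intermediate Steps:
W(R) = R**2
n = -47896 (n = -4 - 47892 = -47896)
(W(-70) - 21928) + n = ((-70)**2 - 21928) - 47896 = (4900 - 21928) - 47896 = -17028 - 47896 = -64924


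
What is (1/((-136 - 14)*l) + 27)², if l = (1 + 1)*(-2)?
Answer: 262472401/360000 ≈ 729.09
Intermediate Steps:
l = -4 (l = 2*(-2) = -4)
(1/((-136 - 14)*l) + 27)² = (1/(-136 - 14*(-4)) + 27)² = (-¼/(-150) + 27)² = (-1/150*(-¼) + 27)² = (1/600 + 27)² = (16201/600)² = 262472401/360000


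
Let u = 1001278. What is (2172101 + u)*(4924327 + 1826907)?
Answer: 21424224199686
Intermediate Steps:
(2172101 + u)*(4924327 + 1826907) = (2172101 + 1001278)*(4924327 + 1826907) = 3173379*6751234 = 21424224199686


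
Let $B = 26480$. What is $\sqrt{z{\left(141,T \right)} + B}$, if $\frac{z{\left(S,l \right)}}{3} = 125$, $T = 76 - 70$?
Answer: $\sqrt{26855} \approx 163.88$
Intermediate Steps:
$T = 6$ ($T = 76 - 70 = 6$)
$z{\left(S,l \right)} = 375$ ($z{\left(S,l \right)} = 3 \cdot 125 = 375$)
$\sqrt{z{\left(141,T \right)} + B} = \sqrt{375 + 26480} = \sqrt{26855}$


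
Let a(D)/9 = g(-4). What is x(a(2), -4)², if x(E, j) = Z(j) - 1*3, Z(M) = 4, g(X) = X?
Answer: 1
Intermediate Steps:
a(D) = -36 (a(D) = 9*(-4) = -36)
x(E, j) = 1 (x(E, j) = 4 - 1*3 = 4 - 3 = 1)
x(a(2), -4)² = 1² = 1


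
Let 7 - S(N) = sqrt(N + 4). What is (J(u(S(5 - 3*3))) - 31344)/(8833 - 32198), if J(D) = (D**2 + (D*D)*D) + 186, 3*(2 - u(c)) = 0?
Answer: 31146/23365 ≈ 1.3330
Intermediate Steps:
S(N) = 7 - sqrt(4 + N) (S(N) = 7 - sqrt(N + 4) = 7 - sqrt(4 + N))
u(c) = 2 (u(c) = 2 - 1/3*0 = 2 + 0 = 2)
J(D) = 186 + D**2 + D**3 (J(D) = (D**2 + D**2*D) + 186 = (D**2 + D**3) + 186 = 186 + D**2 + D**3)
(J(u(S(5 - 3*3))) - 31344)/(8833 - 32198) = ((186 + 2**2 + 2**3) - 31344)/(8833 - 32198) = ((186 + 4 + 8) - 31344)/(-23365) = (198 - 31344)*(-1/23365) = -31146*(-1/23365) = 31146/23365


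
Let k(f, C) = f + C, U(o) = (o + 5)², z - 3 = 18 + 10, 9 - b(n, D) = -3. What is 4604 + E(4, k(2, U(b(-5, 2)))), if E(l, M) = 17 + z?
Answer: 4652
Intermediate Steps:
b(n, D) = 12 (b(n, D) = 9 - 1*(-3) = 9 + 3 = 12)
z = 31 (z = 3 + (18 + 10) = 3 + 28 = 31)
U(o) = (5 + o)²
k(f, C) = C + f
E(l, M) = 48 (E(l, M) = 17 + 31 = 48)
4604 + E(4, k(2, U(b(-5, 2)))) = 4604 + 48 = 4652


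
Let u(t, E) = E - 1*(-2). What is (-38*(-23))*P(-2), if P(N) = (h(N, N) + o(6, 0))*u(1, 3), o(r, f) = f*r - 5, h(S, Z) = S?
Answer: -30590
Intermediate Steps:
u(t, E) = 2 + E (u(t, E) = E + 2 = 2 + E)
o(r, f) = -5 + f*r
P(N) = -25 + 5*N (P(N) = (N + (-5 + 0*6))*(2 + 3) = (N + (-5 + 0))*5 = (N - 5)*5 = (-5 + N)*5 = -25 + 5*N)
(-38*(-23))*P(-2) = (-38*(-23))*(-25 + 5*(-2)) = 874*(-25 - 10) = 874*(-35) = -30590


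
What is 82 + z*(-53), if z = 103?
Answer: -5377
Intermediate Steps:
82 + z*(-53) = 82 + 103*(-53) = 82 - 5459 = -5377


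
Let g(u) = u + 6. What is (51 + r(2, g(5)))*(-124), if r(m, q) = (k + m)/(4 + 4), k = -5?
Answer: -12555/2 ≈ -6277.5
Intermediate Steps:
g(u) = 6 + u
r(m, q) = -5/8 + m/8 (r(m, q) = (-5 + m)/(4 + 4) = (-5 + m)/8 = (-5 + m)*(1/8) = -5/8 + m/8)
(51 + r(2, g(5)))*(-124) = (51 + (-5/8 + (1/8)*2))*(-124) = (51 + (-5/8 + 1/4))*(-124) = (51 - 3/8)*(-124) = (405/8)*(-124) = -12555/2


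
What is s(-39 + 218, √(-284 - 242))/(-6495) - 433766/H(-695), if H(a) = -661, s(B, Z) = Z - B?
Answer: 2817428489/4293195 - I*√526/6495 ≈ 656.25 - 0.0035311*I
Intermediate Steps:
s(-39 + 218, √(-284 - 242))/(-6495) - 433766/H(-695) = (√(-284 - 242) - (-39 + 218))/(-6495) - 433766/(-661) = (√(-526) - 1*179)*(-1/6495) - 433766*(-1/661) = (I*√526 - 179)*(-1/6495) + 433766/661 = (-179 + I*√526)*(-1/6495) + 433766/661 = (179/6495 - I*√526/6495) + 433766/661 = 2817428489/4293195 - I*√526/6495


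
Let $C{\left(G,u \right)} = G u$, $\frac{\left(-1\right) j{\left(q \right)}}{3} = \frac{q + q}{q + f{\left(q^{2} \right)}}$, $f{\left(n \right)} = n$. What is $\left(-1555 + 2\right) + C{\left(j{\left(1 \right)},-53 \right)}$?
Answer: $-1394$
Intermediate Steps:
$j{\left(q \right)} = - \frac{6 q}{q + q^{2}}$ ($j{\left(q \right)} = - 3 \frac{q + q}{q + q^{2}} = - 3 \frac{2 q}{q + q^{2}} = - \frac{6 q}{q + q^{2}}$)
$\left(-1555 + 2\right) + C{\left(j{\left(1 \right)},-53 \right)} = \left(-1555 + 2\right) + - \frac{6}{1 + 1} \left(-53\right) = -1553 + - \frac{6}{2} \left(-53\right) = -1553 + \left(-6\right) \frac{1}{2} \left(-53\right) = -1553 - -159 = -1553 + 159 = -1394$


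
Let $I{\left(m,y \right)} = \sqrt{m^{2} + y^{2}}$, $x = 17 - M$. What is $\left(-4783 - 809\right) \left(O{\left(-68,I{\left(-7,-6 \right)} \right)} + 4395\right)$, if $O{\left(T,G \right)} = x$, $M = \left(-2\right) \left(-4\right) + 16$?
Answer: $-24537696$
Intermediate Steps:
$M = 24$ ($M = 8 + 16 = 24$)
$x = -7$ ($x = 17 - 24 = -7$)
$O{\left(T,G \right)} = -7$
$\left(-4783 - 809\right) \left(O{\left(-68,I{\left(-7,-6 \right)} \right)} + 4395\right) = \left(-4783 - 809\right) \left(-7 + 4395\right) = \left(-5592\right) 4388 = -24537696$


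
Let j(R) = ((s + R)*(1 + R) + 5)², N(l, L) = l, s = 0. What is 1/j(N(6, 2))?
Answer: 1/2209 ≈ 0.00045269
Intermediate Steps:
j(R) = (5 + R*(1 + R))² (j(R) = ((0 + R)*(1 + R) + 5)² = (R*(1 + R) + 5)² = (5 + R*(1 + R))²)
1/j(N(6, 2)) = 1/((5 + 6 + 6²)²) = 1/((5 + 6 + 36)²) = 1/(47²) = 1/2209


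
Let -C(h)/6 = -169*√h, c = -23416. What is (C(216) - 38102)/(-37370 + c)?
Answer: 19051/30393 - 338*√6/3377 ≈ 0.38166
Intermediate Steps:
C(h) = 1014*√h (C(h) = -(-1014)*√h = 1014*√h)
(C(216) - 38102)/(-37370 + c) = (1014*√216 - 38102)/(-37370 - 23416) = (1014*(6*√6) - 38102)/(-60786) = (6084*√6 - 38102)*(-1/60786) = (-38102 + 6084*√6)*(-1/60786) = 19051/30393 - 338*√6/3377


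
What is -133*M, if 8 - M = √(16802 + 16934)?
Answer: -1064 + 266*√8434 ≈ 23365.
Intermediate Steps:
M = 8 - 2*√8434 (M = 8 - √(16802 + 16934) = 8 - √33736 = 8 - 2*√8434 ≈ -175.67)
-133*M = -133*(8 - 2*√8434) = -1064 + 266*√8434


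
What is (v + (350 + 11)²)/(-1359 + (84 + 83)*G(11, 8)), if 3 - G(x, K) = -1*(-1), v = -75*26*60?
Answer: -13321/1025 ≈ -12.996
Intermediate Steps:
v = -117000 (v = -1950*60 = -117000)
G(x, K) = 2 (G(x, K) = 3 - (-1)*(-1) = 3 - 1*1 = 3 - 1 = 2)
(v + (350 + 11)²)/(-1359 + (84 + 83)*G(11, 8)) = (-117000 + (350 + 11)²)/(-1359 + (84 + 83)*2) = (-117000 + 361²)/(-1359 + 167*2) = (-117000 + 130321)/(-1359 + 334) = 13321/(-1025) = 13321*(-1/1025) = -13321/1025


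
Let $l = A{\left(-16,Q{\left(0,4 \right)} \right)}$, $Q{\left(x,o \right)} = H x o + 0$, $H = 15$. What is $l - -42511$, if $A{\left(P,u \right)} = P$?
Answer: $42495$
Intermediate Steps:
$Q{\left(x,o \right)} = 15 o x$ ($Q{\left(x,o \right)} = 15 x o + 0 = 15 o x + 0 = 15 o x$)
$l = -16$
$l - -42511 = -16 - -42511 = -16 + 42511 = 42495$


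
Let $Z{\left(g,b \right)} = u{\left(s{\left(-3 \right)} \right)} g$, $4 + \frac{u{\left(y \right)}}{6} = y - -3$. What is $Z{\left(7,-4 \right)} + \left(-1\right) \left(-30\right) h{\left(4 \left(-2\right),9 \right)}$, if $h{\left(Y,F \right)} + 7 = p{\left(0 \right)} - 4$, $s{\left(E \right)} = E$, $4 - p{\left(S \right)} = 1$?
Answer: $-408$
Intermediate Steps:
$p{\left(S \right)} = 3$ ($p{\left(S \right)} = 4 - 1 = 3$)
$u{\left(y \right)} = -6 + 6 y$ ($u{\left(y \right)} = -24 + 6 \left(y - -3\right) = -24 + 6 \left(y + 3\right) = -24 + 6 \left(3 + y\right) = -24 + \left(18 + 6 y\right) = -6 + 6 y$)
$h{\left(Y,F \right)} = -8$ ($h{\left(Y,F \right)} = -7 + \left(3 - 4\right) = -7 - 1 = -8$)
$Z{\left(g,b \right)} = - 24 g$ ($Z{\left(g,b \right)} = \left(-6 + 6 \left(-3\right)\right) g = \left(-6 - 18\right) g = - 24 g$)
$Z{\left(7,-4 \right)} + \left(-1\right) \left(-30\right) h{\left(4 \left(-2\right),9 \right)} = \left(-24\right) 7 + \left(-1\right) \left(-30\right) \left(-8\right) = -168 + 30 \left(-8\right) = -168 - 240 = -408$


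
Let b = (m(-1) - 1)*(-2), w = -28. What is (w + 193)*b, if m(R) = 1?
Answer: 0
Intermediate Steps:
b = 0 (b = (1 - 1)*(-2) = 0*(-2) = 0)
(w + 193)*b = (-28 + 193)*0 = 165*0 = 0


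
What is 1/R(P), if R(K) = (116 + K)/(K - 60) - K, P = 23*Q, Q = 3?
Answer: -9/436 ≈ -0.020642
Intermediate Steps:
P = 69 (P = 23*3 = 69)
R(K) = -K + (116 + K)/(-60 + K) (R(K) = (116 + K)/(-60 + K) - K = -K + (116 + K)/(-60 + K))
1/R(P) = 1/((116 - 1*69² + 61*69)/(-60 + 69)) = 1/((116 - 1*4761 + 4209)/9) = 1/((116 - 4761 + 4209)/9) = 1/((⅑)*(-436)) = 1/(-436/9) = -9/436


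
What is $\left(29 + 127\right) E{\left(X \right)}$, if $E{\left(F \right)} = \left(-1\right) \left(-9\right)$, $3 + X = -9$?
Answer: $1404$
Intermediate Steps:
$X = -12$ ($X = -3 - 9 = -12$)
$E{\left(F \right)} = 9$
$\left(29 + 127\right) E{\left(X \right)} = \left(29 + 127\right) 9 = 156 \cdot 9 = 1404$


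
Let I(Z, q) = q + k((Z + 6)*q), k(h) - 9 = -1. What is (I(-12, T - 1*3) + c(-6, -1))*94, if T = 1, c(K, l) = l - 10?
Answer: -470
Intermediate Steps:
k(h) = 8 (k(h) = 9 - 1 = 8)
c(K, l) = -10 + l
I(Z, q) = 8 + q (I(Z, q) = q + 8 = 8 + q)
(I(-12, T - 1*3) + c(-6, -1))*94 = ((8 + (1 - 1*3)) + (-10 - 1))*94 = ((8 + (1 - 3)) - 11)*94 = ((8 - 2) - 11)*94 = (6 - 11)*94 = -5*94 = -470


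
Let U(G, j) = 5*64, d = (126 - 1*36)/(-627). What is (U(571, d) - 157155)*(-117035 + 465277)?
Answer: -54616534070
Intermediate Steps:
d = -30/209 (d = (126 - 36)*(-1/627) = 90*(-1/627) = -30/209 ≈ -0.14354)
U(G, j) = 320
(U(571, d) - 157155)*(-117035 + 465277) = (320 - 157155)*(-117035 + 465277) = -156835*348242 = -54616534070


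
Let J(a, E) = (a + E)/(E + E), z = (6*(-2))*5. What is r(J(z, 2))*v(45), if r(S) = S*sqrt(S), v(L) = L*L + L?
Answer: -30015*I*sqrt(58)/2 ≈ -1.1429e+5*I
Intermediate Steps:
v(L) = L + L**2 (v(L) = L**2 + L = L + L**2)
z = -60 (z = -12*5 = -60)
J(a, E) = (E + a)/(2*E) (J(a, E) = (E + a)/((2*E)) = (E + a)*(1/(2*E)) = (E + a)/(2*E))
r(S) = S**(3/2)
r(J(z, 2))*v(45) = ((1/2)*(2 - 60)/2)**(3/2)*(45*(1 + 45)) = ((1/2)*(1/2)*(-58))**(3/2)*(45*46) = (-29/2)**(3/2)*2070 = -29*I*sqrt(58)/4*2070 = -30015*I*sqrt(58)/2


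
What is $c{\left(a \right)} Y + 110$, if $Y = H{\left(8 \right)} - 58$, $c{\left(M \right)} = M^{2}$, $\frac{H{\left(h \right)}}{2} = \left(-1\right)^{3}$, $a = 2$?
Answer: $-130$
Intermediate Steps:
$H{\left(h \right)} = -2$ ($H{\left(h \right)} = 2 \left(-1\right)^{3} = 2 \left(-1\right) = -2$)
$Y = -60$ ($Y = -2 - 58 = -60$)
$c{\left(a \right)} Y + 110 = 2^{2} \left(-60\right) + 110 = 4 \left(-60\right) + 110 = -240 + 110 = -130$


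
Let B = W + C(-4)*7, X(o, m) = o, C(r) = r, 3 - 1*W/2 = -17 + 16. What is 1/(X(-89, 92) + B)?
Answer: -1/109 ≈ -0.0091743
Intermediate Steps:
W = 8 (W = 6 - 2*(-17 + 16) = 6 - 2*(-1) = 6 + 2 = 8)
B = -20 (B = 8 - 4*7 = 8 - 28 = -20)
1/(X(-89, 92) + B) = 1/(-89 - 20) = 1/(-109) = -1/109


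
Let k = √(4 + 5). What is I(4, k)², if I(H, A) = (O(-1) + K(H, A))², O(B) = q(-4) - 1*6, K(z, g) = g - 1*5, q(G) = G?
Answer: 20736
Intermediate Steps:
K(z, g) = -5 + g (K(z, g) = g - 5 = -5 + g)
k = 3 (k = √9 = 3)
O(B) = -10 (O(B) = -4 - 1*6 = -4 - 6 = -10)
I(H, A) = (-15 + A)² (I(H, A) = (-10 + (-5 + A))² = (-15 + A)²)
I(4, k)² = ((15 - 1*3)²)² = ((15 - 3)²)² = (12²)² = 144² = 20736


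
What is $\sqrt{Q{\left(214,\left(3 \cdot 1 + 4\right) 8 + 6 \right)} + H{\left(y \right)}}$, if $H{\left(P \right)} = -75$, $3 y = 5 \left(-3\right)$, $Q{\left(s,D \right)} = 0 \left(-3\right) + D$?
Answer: $i \sqrt{13} \approx 3.6056 i$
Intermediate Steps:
$Q{\left(s,D \right)} = D$ ($Q{\left(s,D \right)} = 0 + D = D$)
$y = -5$ ($y = \frac{5 \left(-3\right)}{3} = \frac{1}{3} \left(-15\right) = -5$)
$\sqrt{Q{\left(214,\left(3 \cdot 1 + 4\right) 8 + 6 \right)} + H{\left(y \right)}} = \sqrt{\left(\left(3 \cdot 1 + 4\right) 8 + 6\right) - 75} = \sqrt{\left(\left(3 + 4\right) 8 + 6\right) - 75} = \sqrt{\left(7 \cdot 8 + 6\right) - 75} = \sqrt{\left(56 + 6\right) - 75} = \sqrt{62 - 75} = \sqrt{-13} = i \sqrt{13}$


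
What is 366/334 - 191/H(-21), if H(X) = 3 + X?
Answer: 35191/3006 ≈ 11.707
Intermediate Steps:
366/334 - 191/H(-21) = 366/334 - 191/(3 - 21) = 366*(1/334) - 191/(-18) = 183/167 - 191*(-1/18) = 183/167 + 191/18 = 35191/3006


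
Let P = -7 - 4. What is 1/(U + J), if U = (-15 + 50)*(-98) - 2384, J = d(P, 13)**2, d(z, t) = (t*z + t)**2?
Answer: 1/285604186 ≈ 3.5013e-9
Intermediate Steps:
P = -11
d(z, t) = (t + t*z)**2
J = 285610000 (J = (13**2*(1 - 11)**2)**2 = (169*(-10)**2)**2 = (169*100)**2 = 16900**2 = 285610000)
U = -5814 (U = 35*(-98) - 2384 = -3430 - 2384 = -5814)
1/(U + J) = 1/(-5814 + 285610000) = 1/285604186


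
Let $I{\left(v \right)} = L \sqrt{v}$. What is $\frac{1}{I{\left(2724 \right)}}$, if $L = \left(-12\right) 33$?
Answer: $- \frac{\sqrt{681}}{539352} \approx -4.8384 \cdot 10^{-5}$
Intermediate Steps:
$L = -396$
$I{\left(v \right)} = - 396 \sqrt{v}$
$\frac{1}{I{\left(2724 \right)}} = \frac{1}{\left(-396\right) \sqrt{2724}} = \frac{1}{\left(-396\right) 2 \sqrt{681}} = \frac{1}{\left(-792\right) \sqrt{681}} = - \frac{\sqrt{681}}{539352}$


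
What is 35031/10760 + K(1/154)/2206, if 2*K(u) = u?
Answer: 1487609603/456928780 ≈ 3.2557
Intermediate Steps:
K(u) = u/2
35031/10760 + K(1/154)/2206 = 35031/10760 + ((1/2)/154)/2206 = 35031*(1/10760) + ((1/2)*(1/154))*(1/2206) = 35031/10760 + (1/308)*(1/2206) = 35031/10760 + 1/679448 = 1487609603/456928780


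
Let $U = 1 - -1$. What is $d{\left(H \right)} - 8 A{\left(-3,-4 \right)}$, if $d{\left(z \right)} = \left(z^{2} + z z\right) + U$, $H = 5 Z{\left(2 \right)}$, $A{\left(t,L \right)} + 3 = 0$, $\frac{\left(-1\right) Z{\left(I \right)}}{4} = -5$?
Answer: $20026$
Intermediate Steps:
$Z{\left(I \right)} = 20$ ($Z{\left(I \right)} = \left(-4\right) \left(-5\right) = 20$)
$A{\left(t,L \right)} = -3$ ($A{\left(t,L \right)} = -3 + 0 = -3$)
$U = 2$ ($U = 1 + 1 = 2$)
$H = 100$ ($H = 5 \cdot 20 = 100$)
$d{\left(z \right)} = 2 + 2 z^{2}$ ($d{\left(z \right)} = \left(z^{2} + z z\right) + 2 = \left(z^{2} + z^{2}\right) + 2 = 2 z^{2} + 2 = 2 + 2 z^{2}$)
$d{\left(H \right)} - 8 A{\left(-3,-4 \right)} = \left(2 + 2 \cdot 100^{2}\right) - -24 = \left(2 + 2 \cdot 10000\right) + 24 = \left(2 + 20000\right) + 24 = 20002 + 24 = 20026$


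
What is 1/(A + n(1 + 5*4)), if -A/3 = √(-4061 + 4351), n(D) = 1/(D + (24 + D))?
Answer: -66/11369159 - 13068*√290/11369159 ≈ -0.019580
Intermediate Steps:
n(D) = 1/(24 + 2*D)
A = -3*√290 (A = -3*√(-4061 + 4351) = -3*√290 ≈ -51.088)
1/(A + n(1 + 5*4)) = 1/(-3*√290 + 1/(2*(12 + (1 + 5*4)))) = 1/(-3*√290 + 1/(2*(12 + (1 + 20)))) = 1/(-3*√290 + 1/(2*(12 + 21))) = 1/(-3*√290 + (½)/33) = 1/(-3*√290 + (½)*(1/33)) = 1/(-3*√290 + 1/66) = 1/(1/66 - 3*√290)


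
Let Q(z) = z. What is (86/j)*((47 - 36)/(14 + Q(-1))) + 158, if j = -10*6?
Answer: 61147/390 ≈ 156.79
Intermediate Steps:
j = -60
(86/j)*((47 - 36)/(14 + Q(-1))) + 158 = (86/(-60))*((47 - 36)/(14 - 1)) + 158 = (86*(-1/60))*(11/13) + 158 = -473/(30*13) + 158 = -43/30*11/13 + 158 = -473/390 + 158 = 61147/390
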